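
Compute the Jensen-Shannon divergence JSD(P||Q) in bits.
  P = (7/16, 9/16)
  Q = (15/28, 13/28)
0.0070 bits

Jensen-Shannon divergence is:
JSD(P||Q) = 0.5 × D_KL(P||M) + 0.5 × D_KL(Q||M)
where M = 0.5 × (P + Q) is the mixture distribution.

M = 0.5 × (7/16, 9/16) + 0.5 × (15/28, 13/28) = (0.486607, 0.513393)

D_KL(P||M) = 0.0070 bits
D_KL(Q||M) = 0.0070 bits

JSD(P||Q) = 0.5 × 0.0070 + 0.5 × 0.0070 = 0.0070 bits

Unlike KL divergence, JSD is symmetric and bounded: 0 ≤ JSD ≤ log(2).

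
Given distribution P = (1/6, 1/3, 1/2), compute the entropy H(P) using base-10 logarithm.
0.4392 dits

Shannon entropy is H(X) = -Σ p(x) log p(x).

For P = (1/6, 1/3, 1/2):
H = -1/6 × log_10(1/6) -1/3 × log_10(1/3) -1/2 × log_10(1/2)
H = 0.4392 dits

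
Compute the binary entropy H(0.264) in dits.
0.2507 dits

The binary entropy function is:
H(p) = -p log(p) - (1-p) log(1-p)

H(0.264) = -0.264 × log_10(0.264) - 0.736 × log_10(0.736)
H(0.264) = 0.2507 dits

Note: Binary entropy is maximized at p=0.5 (H=1 bit) and minimized at p=0 or p=1 (H=0).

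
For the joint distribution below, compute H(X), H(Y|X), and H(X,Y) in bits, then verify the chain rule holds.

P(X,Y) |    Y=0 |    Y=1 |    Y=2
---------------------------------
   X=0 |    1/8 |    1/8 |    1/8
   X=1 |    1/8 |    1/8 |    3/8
H(X,Y) = 2.4056, H(X) = 0.9544, H(Y|X) = 1.4512 (all in bits)

Chain rule: H(X,Y) = H(X) + H(Y|X)

Left side — joint entropy directly:
H(X,Y) = -Σ p(x,y) log p(x,y) = 2.4056 bits

Right side — compute H(Y|X) from the conditional distributions:
P(X) = (3/8, 5/8), so H(X) = 0.9544 bits
H(Y|X) = Σ_x P(X=x) · H(Y|X=x):
  P(Y|X=0) = (1/3, 1/3, 1/3), H(Y|X=0) = 1.5850, weight P(X=0) = 3/8
  P(Y|X=1) = (1/5, 1/5, 3/5), H(Y|X=1) = 1.3710, weight P(X=1) = 5/8
H(Y|X) = 1.4512 bits

H(X) + H(Y|X) = 0.9544 + 1.4512 = 2.4056 bits

Both sides equal 2.4056 bits. ✓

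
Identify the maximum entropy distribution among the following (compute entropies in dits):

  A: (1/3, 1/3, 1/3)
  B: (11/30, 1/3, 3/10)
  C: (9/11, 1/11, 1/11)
A

For a discrete distribution over n outcomes, entropy is maximized by the uniform distribution.

Computing entropies:
H(A) = 0.4771 dits
H(B) = 0.4757 dits
H(C) = 0.2606 dits

The uniform distribution (where all probabilities equal 1/3) achieves the maximum entropy of log_10(3) = 0.4771 dits.

Distribution A has the highest entropy.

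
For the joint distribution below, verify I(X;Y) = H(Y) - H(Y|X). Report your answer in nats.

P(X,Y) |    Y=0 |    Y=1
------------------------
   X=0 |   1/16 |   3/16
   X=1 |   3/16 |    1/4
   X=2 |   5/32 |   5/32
I(X;Y) = 0.0195 nats

Mutual information has multiple equivalent forms:
- I(X;Y) = H(X) - H(X|Y)
- I(X;Y) = H(Y) - H(Y|X)
- I(X;Y) = H(X) + H(Y) - H(X,Y)

Computing all quantities:
H(X) = 1.0717, H(Y) = 0.6755, H(X,Y) = 1.7277
H(X|Y) = 1.0522, H(Y|X) = 0.6560

Verification:
H(X) - H(X|Y) = 1.0717 - 1.0522 = 0.0195
H(Y) - H(Y|X) = 0.6755 - 0.6560 = 0.0195
H(X) + H(Y) - H(X,Y) = 1.0717 + 0.6755 - 1.7277 = 0.0195

All forms give I(X;Y) = 0.0195 nats. ✓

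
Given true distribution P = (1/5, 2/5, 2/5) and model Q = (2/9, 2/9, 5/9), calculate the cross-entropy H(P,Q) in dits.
0.4940 dits

Cross-entropy: H(P,Q) = -Σ p(x) log q(x)

Alternatively: H(P,Q) = H(P) + D_KL(P||Q)
H(P) = 0.4581 dits
D_KL(P||Q) = 0.0359 dits

H(P,Q) = 0.4581 + 0.0359 = 0.4940 dits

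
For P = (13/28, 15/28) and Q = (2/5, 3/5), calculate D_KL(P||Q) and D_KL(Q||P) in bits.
D_KL(P||Q) = 0.0122, D_KL(Q||P) = 0.0121

KL divergence is not symmetric: D_KL(P||Q) ≠ D_KL(Q||P) in general.

D_KL(P||Q) = 0.0122 bits
D_KL(Q||P) = 0.0121 bits

No, they are not equal!

This asymmetry is why KL divergence is not a true distance metric.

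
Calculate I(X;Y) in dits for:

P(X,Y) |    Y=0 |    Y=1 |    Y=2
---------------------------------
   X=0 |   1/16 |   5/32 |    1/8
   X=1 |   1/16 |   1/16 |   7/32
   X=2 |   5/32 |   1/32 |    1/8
0.0415 dits

Mutual information: I(X;Y) = H(X) + H(Y) - H(X,Y)

Marginals:
P(X) = (11/32, 11/32, 5/16), H(X) = 0.4767 dits
P(Y) = (9/32, 1/4, 15/32), H(Y) = 0.4597 dits

Joint entropy: H(X,Y) = 0.8949 dits

I(X;Y) = 0.4767 + 0.4597 - 0.8949 = 0.0415 dits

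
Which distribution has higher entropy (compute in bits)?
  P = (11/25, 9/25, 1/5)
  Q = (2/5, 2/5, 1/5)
Q

Computing entropies in bits:
H(P) = 1.5161
H(Q) = 1.5219

Distribution Q has higher entropy.

Intuition: The distribution closer to uniform (more spread out) has higher entropy.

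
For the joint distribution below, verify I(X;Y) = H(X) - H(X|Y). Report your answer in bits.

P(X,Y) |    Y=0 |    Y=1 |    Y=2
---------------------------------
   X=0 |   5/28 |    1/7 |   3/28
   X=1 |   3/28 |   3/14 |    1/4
I(X;Y) = 0.0510 bits

Mutual information has multiple equivalent forms:
- I(X;Y) = H(X) - H(X|Y)
- I(X;Y) = H(Y) - H(Y|X)
- I(X;Y) = H(X) + H(Y) - H(X,Y)

Computing all quantities:
H(X) = 0.9852, H(Y) = 1.5774, H(X,Y) = 2.5116
H(X|Y) = 0.9342, H(Y|X) = 1.5264

Verification:
H(X) - H(X|Y) = 0.9852 - 0.9342 = 0.0510
H(Y) - H(Y|X) = 1.5774 - 1.5264 = 0.0510
H(X) + H(Y) - H(X,Y) = 0.9852 + 1.5774 - 2.5116 = 0.0510

All forms give I(X;Y) = 0.0510 bits. ✓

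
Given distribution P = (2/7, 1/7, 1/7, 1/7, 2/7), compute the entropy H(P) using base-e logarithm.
1.5498 nats

Shannon entropy is H(X) = -Σ p(x) log p(x).

For P = (2/7, 1/7, 1/7, 1/7, 2/7):
H = -2/7 × log_e(2/7) -1/7 × log_e(1/7) -1/7 × log_e(1/7) -1/7 × log_e(1/7) -2/7 × log_e(2/7)
H = 1.5498 nats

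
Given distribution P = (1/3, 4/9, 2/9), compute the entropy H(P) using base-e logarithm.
1.0609 nats

Shannon entropy is H(X) = -Σ p(x) log p(x).

For P = (1/3, 4/9, 2/9):
H = -1/3 × log_e(1/3) -4/9 × log_e(4/9) -2/9 × log_e(2/9)
H = 1.0609 nats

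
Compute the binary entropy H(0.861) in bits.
0.5816 bits

The binary entropy function is:
H(p) = -p log(p) - (1-p) log(1-p)

H(0.861) = -0.861 × log_2(0.861) - 0.139 × log_2(0.139)
H(0.861) = 0.5816 bits

Note: Binary entropy is maximized at p=0.5 (H=1 bit) and minimized at p=0 or p=1 (H=0).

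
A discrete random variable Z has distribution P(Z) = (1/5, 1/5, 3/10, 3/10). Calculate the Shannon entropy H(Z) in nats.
1.3662 nats

Shannon entropy is H(X) = -Σ p(x) log p(x).

For P = (1/5, 1/5, 3/10, 3/10):
H = -1/5 × log_e(1/5) -1/5 × log_e(1/5) -3/10 × log_e(3/10) -3/10 × log_e(3/10)
H = 1.3662 nats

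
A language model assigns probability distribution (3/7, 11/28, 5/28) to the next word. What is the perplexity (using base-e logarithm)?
2.8230

Perplexity is e^H (or exp(H) for natural log).

First, H = -Σ p log p = 1.0378 nats
Perplexity = e^1.0378 = 2.8230

Interpretation: The model's uncertainty is equivalent to choosing uniformly among 2.8 options.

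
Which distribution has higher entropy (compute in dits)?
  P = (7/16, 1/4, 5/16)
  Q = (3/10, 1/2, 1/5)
P

Computing entropies in dits:
H(P) = 0.4654
H(Q) = 0.4472

Distribution P has higher entropy.

Intuition: The distribution closer to uniform (more spread out) has higher entropy.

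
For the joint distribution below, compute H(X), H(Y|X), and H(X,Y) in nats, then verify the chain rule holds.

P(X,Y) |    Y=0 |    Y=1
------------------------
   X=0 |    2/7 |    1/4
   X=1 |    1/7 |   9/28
H(X,Y) = 1.3473, H(X) = 0.6906, H(Y|X) = 0.6567 (all in nats)

Chain rule: H(X,Y) = H(X) + H(Y|X)

Left side — joint entropy directly:
H(X,Y) = -Σ p(x,y) log p(x,y) = 1.3473 nats

Right side — compute H(Y|X) from the conditional distributions:
P(X) = (15/28, 13/28), so H(X) = 0.6906 nats
H(Y|X) = Σ_x P(X=x) · H(Y|X=x):
  P(Y|X=0) = (8/15, 7/15), H(Y|X=0) = 0.6909, weight P(X=0) = 15/28
  P(Y|X=1) = (4/13, 9/13), H(Y|X=1) = 0.6172, weight P(X=1) = 13/28
H(Y|X) = 0.6567 nats

H(X) + H(Y|X) = 0.6906 + 0.6567 = 1.3473 nats

Both sides equal 1.3473 nats. ✓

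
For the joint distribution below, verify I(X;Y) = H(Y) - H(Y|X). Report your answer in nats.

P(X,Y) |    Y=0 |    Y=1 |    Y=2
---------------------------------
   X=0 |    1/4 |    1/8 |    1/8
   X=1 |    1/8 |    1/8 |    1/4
I(X;Y) = 0.0425 nats

Mutual information has multiple equivalent forms:
- I(X;Y) = H(X) - H(X|Y)
- I(X;Y) = H(Y) - H(Y|X)
- I(X;Y) = H(X) + H(Y) - H(X,Y)

Computing all quantities:
H(X) = 0.6931, H(Y) = 1.0822, H(X,Y) = 1.7329
H(X|Y) = 0.6507, H(Y|X) = 1.0397

Verification:
H(X) - H(X|Y) = 0.6931 - 0.6507 = 0.0425
H(Y) - H(Y|X) = 1.0822 - 1.0397 = 0.0425
H(X) + H(Y) - H(X,Y) = 0.6931 + 1.0822 - 1.7329 = 0.0425

All forms give I(X;Y) = 0.0425 nats. ✓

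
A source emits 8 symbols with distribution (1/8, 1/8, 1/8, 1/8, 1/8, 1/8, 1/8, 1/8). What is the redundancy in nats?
0.0000 nats

Redundancy measures how far a source is from maximum entropy:
R = H_max - H(X)

Maximum entropy for 8 symbols: H_max = log_e(8) = 2.0794 nats
Actual entropy: H(X) = 2.0794 nats
Redundancy: R = 2.0794 - 2.0794 = 0.0000 nats

This redundancy represents potential for compression: the source could be compressed by 0.0000 nats per symbol.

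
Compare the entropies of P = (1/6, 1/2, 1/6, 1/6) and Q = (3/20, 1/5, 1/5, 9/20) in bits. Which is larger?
Q

Computing entropies in bits:
H(P) = 1.7925
H(Q) = 1.8577

Distribution Q has higher entropy.

Intuition: The distribution closer to uniform (more spread out) has higher entropy.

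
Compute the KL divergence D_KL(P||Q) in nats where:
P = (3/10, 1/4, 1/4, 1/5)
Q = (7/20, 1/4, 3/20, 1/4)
0.0368 nats

KL divergence: D_KL(P||Q) = Σ p(x) log(p(x)/q(x))

Computing term by term:
  x=0: 3/10 × log_e[(3/10)/(7/20)] = 3/10 × -0.1542 = -0.0462
  x=1: 1/4 × log_e[(1/4)/(1/4)] = 1/4 × 0.0000 = 0.0000
  x=2: 1/4 × log_e[(1/4)/(3/20)] = 1/4 × 0.5108 = 0.1277
  x=3: 1/5 × log_e[(1/5)/(1/4)] = 1/5 × -0.2231 = -0.0446

D_KL(P||Q) = 0.0368 nats

Note: KL divergence is always non-negative and equals 0 iff P = Q.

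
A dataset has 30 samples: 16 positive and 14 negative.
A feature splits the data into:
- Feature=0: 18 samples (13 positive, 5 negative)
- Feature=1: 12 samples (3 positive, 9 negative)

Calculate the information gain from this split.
0.1608 bits

Information Gain = H(Y) - H(Y|Feature)

Before split:
P(positive) = 16/30 = 0.5333
H(Y) = 0.9968 bits

After split:
Feature=0: H = 0.8524 bits (weight = 18/30)
Feature=1: H = 0.8113 bits (weight = 12/30)
H(Y|Feature) = (18/30)×0.8524 + (12/30)×0.8113 = 0.8360 bits

Information Gain = 0.9968 - 0.8360 = 0.1608 bits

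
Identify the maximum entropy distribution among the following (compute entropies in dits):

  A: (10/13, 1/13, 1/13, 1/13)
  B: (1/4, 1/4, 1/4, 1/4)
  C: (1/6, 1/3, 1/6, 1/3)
B

For a discrete distribution over n outcomes, entropy is maximized by the uniform distribution.

Computing entropies:
H(A) = 0.3447 dits
H(B) = 0.6021 dits
H(C) = 0.5775 dits

The uniform distribution (where all probabilities equal 1/4) achieves the maximum entropy of log_10(4) = 0.6021 dits.

Distribution B has the highest entropy.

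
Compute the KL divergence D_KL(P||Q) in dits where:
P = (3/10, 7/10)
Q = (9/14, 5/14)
0.1053 dits

KL divergence: D_KL(P||Q) = Σ p(x) log(p(x)/q(x))

Computing term by term:
  x=0: 3/10 × log_10[(3/10)/(9/14)] = 3/10 × -0.3310 = -0.0993
  x=1: 7/10 × log_10[(7/10)/(5/14)] = 7/10 × 0.2923 = 0.2046

D_KL(P||Q) = 0.1053 dits

Note: KL divergence is always non-negative and equals 0 iff P = Q.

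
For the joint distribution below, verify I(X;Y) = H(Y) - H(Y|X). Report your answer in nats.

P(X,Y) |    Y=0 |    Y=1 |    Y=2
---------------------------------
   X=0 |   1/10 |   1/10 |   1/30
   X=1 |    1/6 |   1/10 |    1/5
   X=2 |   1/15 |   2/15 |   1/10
I(X;Y) = 0.0509 nats

Mutual information has multiple equivalent forms:
- I(X;Y) = H(X) - H(X|Y)
- I(X;Y) = H(Y) - H(Y|X)
- I(X;Y) = H(X) + H(Y) - H(X,Y)

Computing all quantities:
H(X) = 1.0564, H(Y) = 1.0986, H(X,Y) = 2.1041
H(X|Y) = 1.0055, H(Y|X) = 1.0477

Verification:
H(X) - H(X|Y) = 1.0564 - 1.0055 = 0.0509
H(Y) - H(Y|X) = 1.0986 - 1.0477 = 0.0509
H(X) + H(Y) - H(X,Y) = 1.0564 + 1.0986 - 2.1041 = 0.0509

All forms give I(X;Y) = 0.0509 nats. ✓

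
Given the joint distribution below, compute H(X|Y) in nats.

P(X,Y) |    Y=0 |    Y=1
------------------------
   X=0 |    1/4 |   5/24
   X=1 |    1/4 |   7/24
0.6862 nats

Using the chain rule: H(X|Y) = H(X,Y) - H(Y)

First, compute H(X,Y) = 1.3793 nats

Marginal P(Y) = (1/2, 1/2)
H(Y) = 0.6931 nats

H(X|Y) = H(X,Y) - H(Y) = 1.3793 - 0.6931 = 0.6862 nats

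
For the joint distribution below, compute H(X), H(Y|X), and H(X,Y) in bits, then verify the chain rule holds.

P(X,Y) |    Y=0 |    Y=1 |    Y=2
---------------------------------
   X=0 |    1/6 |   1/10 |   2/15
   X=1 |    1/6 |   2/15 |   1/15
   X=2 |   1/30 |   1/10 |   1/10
H(X,Y) = 3.0574, H(X) = 1.5494, H(Y|X) = 1.5080 (all in bits)

Chain rule: H(X,Y) = H(X) + H(Y|X)

Left side — joint entropy directly:
H(X,Y) = -Σ p(x,y) log p(x,y) = 3.0574 bits

Right side — compute H(Y|X) from the conditional distributions:
P(X) = (2/5, 11/30, 7/30), so H(X) = 1.5494 bits
H(Y|X) = Σ_x P(X=x) · H(Y|X=x):
  P(Y|X=0) = (5/12, 1/4, 1/3), H(Y|X=0) = 1.5546, weight P(X=0) = 2/5
  P(Y|X=1) = (5/11, 4/11, 2/11), H(Y|X=1) = 1.4949, weight P(X=1) = 11/30
  P(Y|X=2) = (1/7, 3/7, 3/7), H(Y|X=2) = 1.4488, weight P(X=2) = 7/30
H(Y|X) = 1.5080 bits

H(X) + H(Y|X) = 1.5494 + 1.5080 = 3.0574 bits

Both sides equal 3.0574 bits. ✓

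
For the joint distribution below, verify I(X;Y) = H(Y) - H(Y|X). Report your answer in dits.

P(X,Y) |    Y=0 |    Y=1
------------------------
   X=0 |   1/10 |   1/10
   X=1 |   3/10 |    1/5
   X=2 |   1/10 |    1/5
I(X;Y) = 0.0118 dits

Mutual information has multiple equivalent forms:
- I(X;Y) = H(X) - H(X|Y)
- I(X;Y) = H(Y) - H(Y|X)
- I(X;Y) = H(X) + H(Y) - H(X,Y)

Computing all quantities:
H(X) = 0.4472, H(Y) = 0.3010, H(X,Y) = 0.7365
H(X|Y) = 0.4354, H(Y|X) = 0.2893

Verification:
H(X) - H(X|Y) = 0.4472 - 0.4354 = 0.0118
H(Y) - H(Y|X) = 0.3010 - 0.2893 = 0.0118
H(X) + H(Y) - H(X,Y) = 0.4472 + 0.3010 - 0.7365 = 0.0118

All forms give I(X;Y) = 0.0118 dits. ✓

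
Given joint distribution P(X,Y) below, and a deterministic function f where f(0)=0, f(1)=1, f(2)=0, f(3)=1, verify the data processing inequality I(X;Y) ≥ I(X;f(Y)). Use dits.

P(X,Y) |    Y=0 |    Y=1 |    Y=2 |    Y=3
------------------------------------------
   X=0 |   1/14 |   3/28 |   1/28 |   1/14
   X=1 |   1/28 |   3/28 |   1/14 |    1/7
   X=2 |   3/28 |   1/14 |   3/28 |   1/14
I(X;Y) = 0.0233, I(X;f(Y)) = 0.0154, inequality holds: 0.0233 ≥ 0.0154

Data Processing Inequality: For any Markov chain X → Y → Z, we have I(X;Y) ≥ I(X;Z).

Here Z = f(Y) is a deterministic function of Y, forming X → Y → Z.

Original I(X;Y) = 0.0233 dits

After applying f:
P(X,Z) where Z=f(Y):
- P(X,Z=0) = P(X,Y=0) + P(X,Y=2)
- P(X,Z=1) = P(X,Y=1) + P(X,Y=3)

I(X;Z) = I(X;f(Y)) = 0.0154 dits

Verification: 0.0233 ≥ 0.0154 ✓

Information cannot be created by processing; the function f can only lose information about X.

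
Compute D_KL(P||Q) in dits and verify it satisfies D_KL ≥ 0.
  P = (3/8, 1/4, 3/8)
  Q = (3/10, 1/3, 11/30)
0.0088 dits

KL divergence satisfies the Gibbs inequality: D_KL(P||Q) ≥ 0 for all distributions P, Q.

D_KL(P||Q) = Σ p(x) log(p(x)/q(x))
Term by term:
  x=0: 3/8 × log_10[(3/8)/(3/10)] = 0.0363
  x=1: 1/4 × log_10[(1/4)/(1/3)] = -0.0312
  x=2: 3/8 × log_10[(3/8)/(11/30)] = 0.0037
D_KL(P||Q) = 0.0088 dits

D_KL(P||Q) = 0.0088 ≥ 0 ✓

This non-negativity is a fundamental property: relative entropy cannot be negative because it measures how different Q is from P.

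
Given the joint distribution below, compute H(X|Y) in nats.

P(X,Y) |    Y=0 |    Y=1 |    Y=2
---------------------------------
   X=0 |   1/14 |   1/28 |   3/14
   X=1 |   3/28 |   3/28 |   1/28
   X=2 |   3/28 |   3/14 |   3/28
0.9506 nats

Using the chain rule: H(X|Y) = H(X,Y) - H(Y)

First, compute H(X,Y) = 2.0440 nats

Marginal P(Y) = (2/7, 5/14, 5/14)
H(Y) = 1.0934 nats

H(X|Y) = H(X,Y) - H(Y) = 2.0440 - 1.0934 = 0.9506 nats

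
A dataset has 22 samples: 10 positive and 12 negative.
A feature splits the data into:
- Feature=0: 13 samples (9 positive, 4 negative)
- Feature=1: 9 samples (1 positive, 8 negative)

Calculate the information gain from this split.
0.2620 bits

Information Gain = H(Y) - H(Y|Feature)

Before split:
P(positive) = 10/22 = 0.4545
H(Y) = 0.9940 bits

After split:
Feature=0: H = 0.8905 bits (weight = 13/22)
Feature=1: H = 0.5033 bits (weight = 9/22)
H(Y|Feature) = (13/22)×0.8905 + (9/22)×0.5033 = 0.7321 bits

Information Gain = 0.9940 - 0.7321 = 0.2620 bits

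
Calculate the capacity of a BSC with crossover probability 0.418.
0.0195 bits

For a binary symmetric channel (BSC) with error probability p:
Capacity C = 1 - H(p) bits per symbol

where H(p) = -p log₂(p) - (1-p) log₂(1-p) is the binary entropy function.

H(0.418) = 0.9805 bits
C = 1 - 0.9805 = 0.0195 bits per symbol

This means we can reliably transmit up to 0.0195 bits of information per channel use.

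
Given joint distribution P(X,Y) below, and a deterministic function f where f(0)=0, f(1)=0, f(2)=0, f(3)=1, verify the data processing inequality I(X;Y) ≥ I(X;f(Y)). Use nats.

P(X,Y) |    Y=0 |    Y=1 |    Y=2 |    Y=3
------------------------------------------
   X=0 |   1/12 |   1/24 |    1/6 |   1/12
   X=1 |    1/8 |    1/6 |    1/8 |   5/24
I(X;Y) = 0.0434, I(X;f(Y)) = 0.0072, inequality holds: 0.0434 ≥ 0.0072

Data Processing Inequality: For any Markov chain X → Y → Z, we have I(X;Y) ≥ I(X;Z).

Here Z = f(Y) is a deterministic function of Y, forming X → Y → Z.

Original I(X;Y) = 0.0434 nats

After applying f:
P(X,Z) where Z=f(Y):
- P(X,Z=0) = P(X,Y=0) + P(X,Y=1) + P(X,Y=2)
- P(X,Z=1) = P(X,Y=3)

I(X;Z) = I(X;f(Y)) = 0.0072 nats

Verification: 0.0434 ≥ 0.0072 ✓

Information cannot be created by processing; the function f can only lose information about X.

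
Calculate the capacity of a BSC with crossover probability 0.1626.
0.3595 bits

For a binary symmetric channel (BSC) with error probability p:
Capacity C = 1 - H(p) bits per symbol

where H(p) = -p log₂(p) - (1-p) log₂(1-p) is the binary entropy function.

H(0.1626) = 0.6405 bits
C = 1 - 0.6405 = 0.3595 bits per symbol

This means we can reliably transmit up to 0.3595 bits of information per channel use.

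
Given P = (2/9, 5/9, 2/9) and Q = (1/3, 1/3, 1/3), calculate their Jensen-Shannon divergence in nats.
0.0252 nats

Jensen-Shannon divergence is:
JSD(P||Q) = 0.5 × D_KL(P||M) + 0.5 × D_KL(Q||M)
where M = 0.5 × (P + Q) is the mixture distribution.

M = 0.5 × (2/9, 5/9, 2/9) + 0.5 × (1/3, 1/3, 1/3) = (5/18, 4/9, 5/18)

D_KL(P||M) = 0.0248 nats
D_KL(Q||M) = 0.0257 nats

JSD(P||Q) = 0.5 × 0.0248 + 0.5 × 0.0257 = 0.0252 nats

Unlike KL divergence, JSD is symmetric and bounded: 0 ≤ JSD ≤ log(2).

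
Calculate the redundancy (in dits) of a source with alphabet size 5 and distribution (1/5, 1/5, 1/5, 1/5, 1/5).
0.0000 dits

Redundancy measures how far a source is from maximum entropy:
R = H_max - H(X)

Maximum entropy for 5 symbols: H_max = log_10(5) = 0.6990 dits
Actual entropy: H(X) = 0.6990 dits
Redundancy: R = 0.6990 - 0.6990 = 0.0000 dits

This redundancy represents potential for compression: the source could be compressed by 0.0000 dits per symbol.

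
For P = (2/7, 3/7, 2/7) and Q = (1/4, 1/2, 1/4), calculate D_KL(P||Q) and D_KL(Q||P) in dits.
D_KL(P||Q) = 0.0044, D_KL(Q||P) = 0.0045

KL divergence is not symmetric: D_KL(P||Q) ≠ D_KL(Q||P) in general.

D_KL(P||Q) = 0.0044 dits
D_KL(Q||P) = 0.0045 dits

No, they are not equal!

This asymmetry is why KL divergence is not a true distance metric.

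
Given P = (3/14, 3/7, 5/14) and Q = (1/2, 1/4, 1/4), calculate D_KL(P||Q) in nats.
0.1768 nats

KL divergence: D_KL(P||Q) = Σ p(x) log(p(x)/q(x))

Computing term by term:
  x=0: 3/14 × log_e[(3/14)/(1/2)] = 3/14 × -0.8473 = -0.1816
  x=1: 3/7 × log_e[(3/7)/(1/4)] = 3/7 × 0.5390 = 0.2310
  x=2: 5/14 × log_e[(5/14)/(1/4)] = 5/14 × 0.3567 = 0.1274

D_KL(P||Q) = 0.1768 nats

Note: KL divergence is always non-negative and equals 0 iff P = Q.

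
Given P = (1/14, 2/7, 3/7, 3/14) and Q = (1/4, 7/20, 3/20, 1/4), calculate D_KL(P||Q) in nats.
0.2694 nats

KL divergence: D_KL(P||Q) = Σ p(x) log(p(x)/q(x))

Computing term by term:
  x=0: 1/14 × log_e[(1/14)/(1/4)] = 1/14 × -1.2528 = -0.0895
  x=1: 2/7 × log_e[(2/7)/(7/20)] = 2/7 × -0.2029 = -0.0580
  x=2: 3/7 × log_e[(3/7)/(3/20)] = 3/7 × 1.0498 = 0.4499
  x=3: 3/14 × log_e[(3/14)/(1/4)] = 3/14 × -0.1542 = -0.0330

D_KL(P||Q) = 0.2694 nats

Note: KL divergence is always non-negative and equals 0 iff P = Q.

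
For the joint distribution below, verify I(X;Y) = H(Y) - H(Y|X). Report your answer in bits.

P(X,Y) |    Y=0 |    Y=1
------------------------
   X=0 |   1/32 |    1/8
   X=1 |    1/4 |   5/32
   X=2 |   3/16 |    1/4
I(X;Y) = 0.0628 bits

Mutual information has multiple equivalent forms:
- I(X;Y) = H(X) - H(X|Y)
- I(X;Y) = H(Y) - H(Y|X)
- I(X;Y) = H(X) + H(Y) - H(X,Y)

Computing all quantities:
H(X) = 1.4682, H(Y) = 0.9972, H(X,Y) = 2.4025
H(X|Y) = 1.4053, H(Y|X) = 0.9343

Verification:
H(X) - H(X|Y) = 1.4682 - 1.4053 = 0.0628
H(Y) - H(Y|X) = 0.9972 - 0.9343 = 0.0628
H(X) + H(Y) - H(X,Y) = 1.4682 + 0.9972 - 2.4025 = 0.0628

All forms give I(X;Y) = 0.0628 bits. ✓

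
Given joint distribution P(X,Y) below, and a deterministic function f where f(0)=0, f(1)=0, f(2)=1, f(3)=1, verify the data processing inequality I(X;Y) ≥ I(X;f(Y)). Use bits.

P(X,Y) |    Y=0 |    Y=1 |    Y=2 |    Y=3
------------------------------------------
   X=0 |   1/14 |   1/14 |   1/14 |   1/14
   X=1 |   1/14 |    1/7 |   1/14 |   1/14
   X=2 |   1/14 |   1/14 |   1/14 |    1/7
I(X;Y) = 0.0410, I(X;f(Y)) = 0.0207, inequality holds: 0.0410 ≥ 0.0207

Data Processing Inequality: For any Markov chain X → Y → Z, we have I(X;Y) ≥ I(X;Z).

Here Z = f(Y) is a deterministic function of Y, forming X → Y → Z.

Original I(X;Y) = 0.0410 bits

After applying f:
P(X,Z) where Z=f(Y):
- P(X,Z=0) = P(X,Y=0) + P(X,Y=1)
- P(X,Z=1) = P(X,Y=2) + P(X,Y=3)

I(X;Z) = I(X;f(Y)) = 0.0207 bits

Verification: 0.0410 ≥ 0.0207 ✓

Information cannot be created by processing; the function f can only lose information about X.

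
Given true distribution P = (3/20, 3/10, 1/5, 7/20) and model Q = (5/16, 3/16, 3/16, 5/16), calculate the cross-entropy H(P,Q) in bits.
2.0466 bits

Cross-entropy: H(P,Q) = -Σ p(x) log q(x)

Alternatively: H(P,Q) = H(P) + D_KL(P||Q)
H(P) = 1.9261 bits
D_KL(P||Q) = 0.1204 bits

H(P,Q) = 1.9261 + 0.1204 = 2.0466 bits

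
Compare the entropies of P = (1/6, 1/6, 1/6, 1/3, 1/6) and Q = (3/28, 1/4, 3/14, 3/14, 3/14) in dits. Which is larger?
Q

Computing entropies in dits:
H(P) = 0.6778
H(Q) = 0.6845

Distribution Q has higher entropy.

Intuition: The distribution closer to uniform (more spread out) has higher entropy.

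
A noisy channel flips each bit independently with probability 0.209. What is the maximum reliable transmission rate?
0.2604 bits

For a binary symmetric channel (BSC) with error probability p:
Capacity C = 1 - H(p) bits per symbol

where H(p) = -p log₂(p) - (1-p) log₂(1-p) is the binary entropy function.

H(0.209) = 0.7396 bits
C = 1 - 0.7396 = 0.2604 bits per symbol

This means we can reliably transmit up to 0.2604 bits of information per channel use.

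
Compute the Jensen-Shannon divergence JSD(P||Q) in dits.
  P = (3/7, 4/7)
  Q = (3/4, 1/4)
0.0237 dits

Jensen-Shannon divergence is:
JSD(P||Q) = 0.5 × D_KL(P||M) + 0.5 × D_KL(Q||M)
where M = 0.5 × (P + Q) is the mixture distribution.

M = 0.5 × (3/7, 4/7) + 0.5 × (3/4, 1/4) = (0.589286, 0.410714)

D_KL(P||M) = 0.0227 dits
D_KL(Q||M) = 0.0247 dits

JSD(P||Q) = 0.5 × 0.0227 + 0.5 × 0.0247 = 0.0237 dits

Unlike KL divergence, JSD is symmetric and bounded: 0 ≤ JSD ≤ log(2).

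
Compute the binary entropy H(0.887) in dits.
0.1532 dits

The binary entropy function is:
H(p) = -p log(p) - (1-p) log(1-p)

H(0.887) = -0.887 × log_10(0.887) - 0.113 × log_10(0.113)
H(0.887) = 0.1532 dits

Note: Binary entropy is maximized at p=0.5 (H=1 bit) and minimized at p=0 or p=1 (H=0).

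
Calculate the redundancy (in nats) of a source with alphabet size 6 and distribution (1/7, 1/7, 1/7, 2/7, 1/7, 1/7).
0.0439 nats

Redundancy measures how far a source is from maximum entropy:
R = H_max - H(X)

Maximum entropy for 6 symbols: H_max = log_e(6) = 1.7918 nats
Actual entropy: H(X) = 1.7479 nats
Redundancy: R = 1.7918 - 1.7479 = 0.0439 nats

This redundancy represents potential for compression: the source could be compressed by 0.0439 nats per symbol.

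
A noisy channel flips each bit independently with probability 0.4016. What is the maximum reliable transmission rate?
0.0281 bits

For a binary symmetric channel (BSC) with error probability p:
Capacity C = 1 - H(p) bits per symbol

where H(p) = -p log₂(p) - (1-p) log₂(1-p) is the binary entropy function.

H(0.4016) = 0.9719 bits
C = 1 - 0.9719 = 0.0281 bits per symbol

This means we can reliably transmit up to 0.0281 bits of information per channel use.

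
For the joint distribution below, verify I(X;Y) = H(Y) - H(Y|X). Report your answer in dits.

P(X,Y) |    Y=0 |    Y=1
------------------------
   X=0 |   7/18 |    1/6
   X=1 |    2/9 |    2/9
I(X;Y) = 0.0090 dits

Mutual information has multiple equivalent forms:
- I(X;Y) = H(X) - H(X|Y)
- I(X;Y) = H(Y) - H(Y|X)
- I(X;Y) = H(X) + H(Y) - H(X,Y)

Computing all quantities:
H(X) = 0.2983, H(Y) = 0.2902, H(X,Y) = 0.5795
H(X|Y) = 0.2893, H(Y|X) = 0.2812

Verification:
H(X) - H(X|Y) = 0.2983 - 0.2893 = 0.0090
H(Y) - H(Y|X) = 0.2902 - 0.2812 = 0.0090
H(X) + H(Y) - H(X,Y) = 0.2983 + 0.2902 - 0.5795 = 0.0090

All forms give I(X;Y) = 0.0090 dits. ✓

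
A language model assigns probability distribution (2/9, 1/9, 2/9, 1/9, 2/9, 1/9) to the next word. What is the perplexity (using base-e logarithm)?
5.6696

Perplexity is e^H (or exp(H) for natural log).

First, H = -Σ p log p = 1.7351 nats
Perplexity = e^1.7351 = 5.6696

Interpretation: The model's uncertainty is equivalent to choosing uniformly among 5.7 options.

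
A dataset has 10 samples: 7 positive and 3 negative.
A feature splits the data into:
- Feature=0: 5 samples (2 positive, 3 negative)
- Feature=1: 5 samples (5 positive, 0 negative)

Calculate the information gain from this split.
0.3958 bits

Information Gain = H(Y) - H(Y|Feature)

Before split:
P(positive) = 7/10 = 0.7000
H(Y) = 0.8813 bits

After split:
Feature=0: H = 0.9710 bits (weight = 5/10)
Feature=1: H = 0.0000 bits (weight = 5/10)
H(Y|Feature) = (5/10)×0.9710 + (5/10)×0.0000 = 0.4855 bits

Information Gain = 0.8813 - 0.4855 = 0.3958 bits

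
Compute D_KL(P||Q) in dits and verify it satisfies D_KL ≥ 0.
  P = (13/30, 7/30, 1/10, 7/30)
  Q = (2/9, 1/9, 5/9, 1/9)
0.2016 dits

KL divergence satisfies the Gibbs inequality: D_KL(P||Q) ≥ 0 for all distributions P, Q.

D_KL(P||Q) = Σ p(x) log(p(x)/q(x))
Term by term:
  x=0: 13/30 × log_10[(13/30)/(2/9)] = 0.1257
  x=1: 7/30 × log_10[(7/30)/(1/9)] = 0.0752
  x=2: 1/10 × log_10[(1/10)/(5/9)] = -0.0745
  x=3: 7/30 × log_10[(7/30)/(1/9)] = 0.0752
D_KL(P||Q) = 0.2016 dits

D_KL(P||Q) = 0.2016 ≥ 0 ✓

This non-negativity is a fundamental property: relative entropy cannot be negative because it measures how different Q is from P.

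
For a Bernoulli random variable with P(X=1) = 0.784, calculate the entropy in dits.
0.2266 dits

The binary entropy function is:
H(p) = -p log(p) - (1-p) log(1-p)

H(0.784) = -0.784 × log_10(0.784) - 0.216 × log_10(0.216)
H(0.784) = 0.2266 dits

Note: Binary entropy is maximized at p=0.5 (H=1 bit) and minimized at p=0 or p=1 (H=0).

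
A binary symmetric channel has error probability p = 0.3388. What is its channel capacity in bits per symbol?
0.0763 bits

For a binary symmetric channel (BSC) with error probability p:
Capacity C = 1 - H(p) bits per symbol

where H(p) = -p log₂(p) - (1-p) log₂(1-p) is the binary entropy function.

H(0.3388) = 0.9237 bits
C = 1 - 0.9237 = 0.0763 bits per symbol

This means we can reliably transmit up to 0.0763 bits of information per channel use.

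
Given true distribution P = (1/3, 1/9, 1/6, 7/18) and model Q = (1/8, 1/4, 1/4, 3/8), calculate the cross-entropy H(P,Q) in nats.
1.4597 nats

Cross-entropy: H(P,Q) = -Σ p(x) log q(x)

Alternatively: H(P,Q) = H(P) + D_KL(P||Q)
H(P) = 1.2763 nats
D_KL(P||Q) = 0.1834 nats

H(P,Q) = 1.2763 + 0.1834 = 1.4597 nats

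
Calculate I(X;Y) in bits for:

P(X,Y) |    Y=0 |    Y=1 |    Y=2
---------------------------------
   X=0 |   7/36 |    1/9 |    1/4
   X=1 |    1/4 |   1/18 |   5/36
0.0329 bits

Mutual information: I(X;Y) = H(X) + H(Y) - H(X,Y)

Marginals:
P(X) = (5/9, 4/9), H(X) = 0.9911 bits
P(Y) = (4/9, 1/6, 7/18), H(Y) = 1.4807 bits

Joint entropy: H(X,Y) = 2.4388 bits

I(X;Y) = 0.9911 + 1.4807 - 2.4388 = 0.0329 bits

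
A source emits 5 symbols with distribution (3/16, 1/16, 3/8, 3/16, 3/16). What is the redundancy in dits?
0.0550 dits

Redundancy measures how far a source is from maximum entropy:
R = H_max - H(X)

Maximum entropy for 5 symbols: H_max = log_10(5) = 0.6990 dits
Actual entropy: H(X) = 0.6439 dits
Redundancy: R = 0.6990 - 0.6439 = 0.0550 dits

This redundancy represents potential for compression: the source could be compressed by 0.0550 dits per symbol.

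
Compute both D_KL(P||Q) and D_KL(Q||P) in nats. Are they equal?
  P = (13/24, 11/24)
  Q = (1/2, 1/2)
D_KL(P||Q) = 0.0035, D_KL(Q||P) = 0.0035

KL divergence is not symmetric: D_KL(P||Q) ≠ D_KL(Q||P) in general.

D_KL(P||Q) = 0.0035 nats
D_KL(Q||P) = 0.0035 nats

In this case they happen to be equal (to 4 decimal places).

This asymmetry is why KL divergence is not a true distance metric.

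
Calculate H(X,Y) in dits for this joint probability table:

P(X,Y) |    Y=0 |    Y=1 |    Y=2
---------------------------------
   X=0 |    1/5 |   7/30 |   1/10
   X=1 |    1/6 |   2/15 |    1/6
0.7633 dits

Joint entropy is H(X,Y) = -Σ_{x,y} p(x,y) log p(x,y).

Summing over all non-zero entries:
H(X,Y) = -[1/5·log_10(1/5) + 7/30·log_10(7/30) + 1/10·log_10(1/10) + 1/6·log_10(1/6) + 2/15·log_10(2/15) + 1/6·log_10(1/6)]
H(X,Y) = 0.7633 dits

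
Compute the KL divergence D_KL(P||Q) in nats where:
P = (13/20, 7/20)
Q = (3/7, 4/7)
0.0992 nats

KL divergence: D_KL(P||Q) = Σ p(x) log(p(x)/q(x))

Computing term by term:
  x=0: 13/20 × log_e[(13/20)/(3/7)] = 13/20 × 0.4165 = 0.2707
  x=1: 7/20 × log_e[(7/20)/(4/7)] = 7/20 × -0.4902 = -0.1716

D_KL(P||Q) = 0.0992 nats

Note: KL divergence is always non-negative and equals 0 iff P = Q.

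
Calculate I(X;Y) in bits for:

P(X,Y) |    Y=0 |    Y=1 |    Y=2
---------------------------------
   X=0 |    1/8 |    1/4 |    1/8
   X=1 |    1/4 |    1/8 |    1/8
0.0613 bits

Mutual information: I(X;Y) = H(X) + H(Y) - H(X,Y)

Marginals:
P(X) = (1/2, 1/2), H(X) = 1.0000 bits
P(Y) = (3/8, 3/8, 1/4), H(Y) = 1.5613 bits

Joint entropy: H(X,Y) = 2.5000 bits

I(X;Y) = 1.0000 + 1.5613 - 2.5000 = 0.0613 bits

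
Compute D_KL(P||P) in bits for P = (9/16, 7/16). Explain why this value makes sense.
0.0000 bits

KL divergence satisfies the Gibbs inequality: D_KL(P||Q) ≥ 0 for all distributions P, Q.

D_KL(P||Q) = Σ p(x) log(p(x)/q(x))
Each term is p(x) × log_2(p(x)/p(x)) = p(x) × log_2(1) = 0, so the sum is 0.
D_KL(P||Q) = 0.0000 bits

When P = Q, the KL divergence is exactly 0, as there is no 'divergence' between identical distributions.

This non-negativity is a fundamental property: relative entropy cannot be negative because it measures how different Q is from P.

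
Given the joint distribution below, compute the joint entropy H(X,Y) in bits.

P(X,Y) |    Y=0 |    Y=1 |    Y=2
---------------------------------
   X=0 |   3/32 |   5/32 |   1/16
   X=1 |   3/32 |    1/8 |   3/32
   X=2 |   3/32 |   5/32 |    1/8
3.1175 bits

Joint entropy is H(X,Y) = -Σ_{x,y} p(x,y) log p(x,y).

Summing over all non-zero entries:
H(X,Y) = -[3/32·log_2(3/32) + 5/32·log_2(5/32) + 1/16·log_2(1/16) + 3/32·log_2(3/32) + 1/8·log_2(1/8) + 3/32·log_2(3/32) + 3/32·log_2(3/32) + 5/32·log_2(5/32) + 1/8·log_2(1/8)]
H(X,Y) = 3.1175 bits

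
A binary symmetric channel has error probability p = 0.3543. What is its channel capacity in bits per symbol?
0.0622 bits

For a binary symmetric channel (BSC) with error probability p:
Capacity C = 1 - H(p) bits per symbol

where H(p) = -p log₂(p) - (1-p) log₂(1-p) is the binary entropy function.

H(0.3543) = 0.9378 bits
C = 1 - 0.9378 = 0.0622 bits per symbol

This means we can reliably transmit up to 0.0622 bits of information per channel use.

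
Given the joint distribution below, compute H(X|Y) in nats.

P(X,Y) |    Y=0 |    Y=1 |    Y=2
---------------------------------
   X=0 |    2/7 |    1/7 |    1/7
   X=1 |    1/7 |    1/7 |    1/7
0.6689 nats

Using the chain rule: H(X|Y) = H(X,Y) - H(Y)

First, compute H(X,Y) = 1.7479 nats

Marginal P(Y) = (3/7, 2/7, 2/7)
H(Y) = 1.0790 nats

H(X|Y) = H(X,Y) - H(Y) = 1.7479 - 1.0790 = 0.6689 nats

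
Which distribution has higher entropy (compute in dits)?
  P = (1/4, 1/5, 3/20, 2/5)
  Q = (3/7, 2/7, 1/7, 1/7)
P

Computing entropies in dits:
H(P) = 0.5731
H(Q) = 0.5546

Distribution P has higher entropy.

Intuition: The distribution closer to uniform (more spread out) has higher entropy.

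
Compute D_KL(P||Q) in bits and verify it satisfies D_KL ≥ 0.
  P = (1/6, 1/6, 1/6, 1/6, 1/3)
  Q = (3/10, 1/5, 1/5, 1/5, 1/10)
0.3061 bits

KL divergence satisfies the Gibbs inequality: D_KL(P||Q) ≥ 0 for all distributions P, Q.

D_KL(P||Q) = Σ p(x) log(p(x)/q(x))
Term by term:
  x=0: 1/6 × log_2[(1/6)/(3/10)] = -0.1413
  x=1: 1/6 × log_2[(1/6)/(1/5)] = -0.0438
  x=2: 1/6 × log_2[(1/6)/(1/5)] = -0.0438
  x=3: 1/6 × log_2[(1/6)/(1/5)] = -0.0438
  x=4: 1/3 × log_2[(1/3)/(1/10)] = 0.5790
D_KL(P||Q) = 0.3061 bits

D_KL(P||Q) = 0.3061 ≥ 0 ✓

This non-negativity is a fundamental property: relative entropy cannot be negative because it measures how different Q is from P.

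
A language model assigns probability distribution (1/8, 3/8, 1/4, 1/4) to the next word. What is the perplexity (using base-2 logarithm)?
3.7467

Perplexity is 2^H (or exp(H) for natural log).

First, H = -Σ p log p = 1.9056 bits
Perplexity = 2^1.9056 = 3.7467

Interpretation: The model's uncertainty is equivalent to choosing uniformly among 3.7 options.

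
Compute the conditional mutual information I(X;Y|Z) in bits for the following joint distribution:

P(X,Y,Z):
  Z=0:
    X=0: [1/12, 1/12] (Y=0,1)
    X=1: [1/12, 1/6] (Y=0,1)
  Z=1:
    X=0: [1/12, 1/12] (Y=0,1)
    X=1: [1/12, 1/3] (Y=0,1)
0.0443 bits

Conditional mutual information: I(X;Y|Z) = H(X|Z) + H(Y|Z) - H(X,Y|Z)

H(Z) = 0.9799
H(X,Z) = 1.8879 → H(X|Z) = 0.9080
H(Y,Z) = 1.8879 → H(Y|Z) = 0.9080
H(X,Y,Z) = 2.7516 → H(X,Y|Z) = 1.7718

I(X;Y|Z) = 0.9080 + 0.9080 - 1.7718 = 0.0443 bits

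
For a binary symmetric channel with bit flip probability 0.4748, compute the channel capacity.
0.0018 bits

For a binary symmetric channel (BSC) with error probability p:
Capacity C = 1 - H(p) bits per symbol

where H(p) = -p log₂(p) - (1-p) log₂(1-p) is the binary entropy function.

H(0.4748) = 0.9982 bits
C = 1 - 0.9982 = 0.0018 bits per symbol

This means we can reliably transmit up to 0.0018 bits of information per channel use.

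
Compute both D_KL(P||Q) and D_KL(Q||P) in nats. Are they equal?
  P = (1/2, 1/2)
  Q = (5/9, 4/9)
D_KL(P||Q) = 0.0062, D_KL(Q||P) = 0.0062

KL divergence is not symmetric: D_KL(P||Q) ≠ D_KL(Q||P) in general.

D_KL(P||Q) = 0.0062 nats
D_KL(Q||P) = 0.0062 nats

In this case they happen to be equal (to 4 decimal places).

This asymmetry is why KL divergence is not a true distance metric.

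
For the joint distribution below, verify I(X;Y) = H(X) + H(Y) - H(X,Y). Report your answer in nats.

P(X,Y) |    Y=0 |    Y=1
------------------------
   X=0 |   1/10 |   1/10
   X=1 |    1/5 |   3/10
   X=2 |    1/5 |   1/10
I(X;Y) = 0.0271 nats

Mutual information has multiple equivalent forms:
- I(X;Y) = H(X) - H(X|Y)
- I(X;Y) = H(Y) - H(Y|X)
- I(X;Y) = H(X) + H(Y) - H(X,Y)

Computing all quantities:
H(X) = 1.0297, H(Y) = 0.6931, H(X,Y) = 1.6957
H(X|Y) = 1.0026, H(Y|X) = 0.6661

Verification:
H(X) - H(X|Y) = 1.0297 - 1.0026 = 0.0271
H(Y) - H(Y|X) = 0.6931 - 0.6661 = 0.0271
H(X) + H(Y) - H(X,Y) = 1.0297 + 0.6931 - 1.6957 = 0.0271

All forms give I(X;Y) = 0.0271 nats. ✓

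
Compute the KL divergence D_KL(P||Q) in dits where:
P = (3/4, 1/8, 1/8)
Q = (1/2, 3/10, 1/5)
0.0590 dits

KL divergence: D_KL(P||Q) = Σ p(x) log(p(x)/q(x))

Computing term by term:
  x=0: 3/4 × log_10[(3/4)/(1/2)] = 3/4 × 0.1761 = 0.1321
  x=1: 1/8 × log_10[(1/8)/(3/10)] = 1/8 × -0.3802 = -0.0475
  x=2: 1/8 × log_10[(1/8)/(1/5)] = 1/8 × -0.2041 = -0.0255

D_KL(P||Q) = 0.0590 dits

Note: KL divergence is always non-negative and equals 0 iff P = Q.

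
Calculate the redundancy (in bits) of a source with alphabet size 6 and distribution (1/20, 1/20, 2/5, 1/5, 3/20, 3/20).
0.3385 bits

Redundancy measures how far a source is from maximum entropy:
R = H_max - H(X)

Maximum entropy for 6 symbols: H_max = log_2(6) = 2.5850 bits
Actual entropy: H(X) = 2.2464 bits
Redundancy: R = 2.5850 - 2.2464 = 0.3385 bits

This redundancy represents potential for compression: the source could be compressed by 0.3385 bits per symbol.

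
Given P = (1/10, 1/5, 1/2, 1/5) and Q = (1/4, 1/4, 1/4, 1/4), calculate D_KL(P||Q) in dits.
0.0720 dits

KL divergence: D_KL(P||Q) = Σ p(x) log(p(x)/q(x))

Computing term by term:
  x=0: 1/10 × log_10[(1/10)/(1/4)] = 1/10 × -0.3979 = -0.0398
  x=1: 1/5 × log_10[(1/5)/(1/4)] = 1/5 × -0.0969 = -0.0194
  x=2: 1/2 × log_10[(1/2)/(1/4)] = 1/2 × 0.3010 = 0.1505
  x=3: 1/5 × log_10[(1/5)/(1/4)] = 1/5 × -0.0969 = -0.0194

D_KL(P||Q) = 0.0720 dits

Note: KL divergence is always non-negative and equals 0 iff P = Q.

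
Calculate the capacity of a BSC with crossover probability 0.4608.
0.0044 bits

For a binary symmetric channel (BSC) with error probability p:
Capacity C = 1 - H(p) bits per symbol

where H(p) = -p log₂(p) - (1-p) log₂(1-p) is the binary entropy function.

H(0.4608) = 0.9956 bits
C = 1 - 0.9956 = 0.0044 bits per symbol

This means we can reliably transmit up to 0.0044 bits of information per channel use.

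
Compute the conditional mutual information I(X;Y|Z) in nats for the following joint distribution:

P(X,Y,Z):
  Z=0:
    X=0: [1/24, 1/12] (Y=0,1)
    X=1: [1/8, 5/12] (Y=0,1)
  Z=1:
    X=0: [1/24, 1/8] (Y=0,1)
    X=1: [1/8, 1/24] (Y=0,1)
0.0463 nats

Conditional mutual information: I(X;Y|Z) = H(X|Z) + H(Y|Z) - H(X,Y|Z)

H(Z) = 0.6365
H(X,Z) = 1.1893 → H(X|Z) = 0.5528
H(Y,Z) = 1.2425 → H(Y|Z) = 0.6059
H(X,Y,Z) = 1.7489 → H(X,Y|Z) = 1.1124

I(X;Y|Z) = 0.5528 + 0.6059 - 1.1124 = 0.0463 nats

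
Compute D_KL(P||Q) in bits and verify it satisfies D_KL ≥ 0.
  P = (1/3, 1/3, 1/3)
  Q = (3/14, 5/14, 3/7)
0.0584 bits

KL divergence satisfies the Gibbs inequality: D_KL(P||Q) ≥ 0 for all distributions P, Q.

D_KL(P||Q) = Σ p(x) log(p(x)/q(x))
Term by term:
  x=0: 1/3 × log_2[(1/3)/(3/14)] = 0.2125
  x=1: 1/3 × log_2[(1/3)/(5/14)] = -0.0332
  x=2: 1/3 × log_2[(1/3)/(3/7)] = -0.1209
D_KL(P||Q) = 0.0584 bits

D_KL(P||Q) = 0.0584 ≥ 0 ✓

This non-negativity is a fundamental property: relative entropy cannot be negative because it measures how different Q is from P.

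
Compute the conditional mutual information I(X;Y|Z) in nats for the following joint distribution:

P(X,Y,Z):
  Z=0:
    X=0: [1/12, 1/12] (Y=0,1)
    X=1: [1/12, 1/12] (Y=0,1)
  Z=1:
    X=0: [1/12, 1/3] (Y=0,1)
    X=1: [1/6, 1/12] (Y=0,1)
0.0734 nats

Conditional mutual information: I(X;Y|Z) = H(X|Z) + H(Y|Z) - H(X,Y|Z)

H(Z) = 0.6365
H(X,Z) = 1.3086 → H(X|Z) = 0.6721
H(Y,Z) = 1.3086 → H(Y|Z) = 0.6721
H(X,Y,Z) = 1.9073 → H(X,Y|Z) = 1.2708

I(X;Y|Z) = 0.6721 + 0.6721 - 1.2708 = 0.0734 nats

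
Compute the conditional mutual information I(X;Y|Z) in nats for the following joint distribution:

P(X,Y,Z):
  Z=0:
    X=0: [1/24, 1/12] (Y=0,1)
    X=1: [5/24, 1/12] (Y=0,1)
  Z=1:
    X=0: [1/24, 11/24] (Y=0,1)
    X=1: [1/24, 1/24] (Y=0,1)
0.0644 nats

Conditional mutual information: I(X;Y|Z) = H(X|Z) + H(Y|Z) - H(X,Y|Z)

H(Z) = 0.6792
H(X,Z) = 1.1730 → H(X|Z) = 0.4938
H(Y,Z) = 1.1988 → H(Y|Z) = 0.5197
H(X,Y,Z) = 1.6282 → H(X,Y|Z) = 0.9490

I(X;Y|Z) = 0.4938 + 0.5197 - 0.9490 = 0.0644 nats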